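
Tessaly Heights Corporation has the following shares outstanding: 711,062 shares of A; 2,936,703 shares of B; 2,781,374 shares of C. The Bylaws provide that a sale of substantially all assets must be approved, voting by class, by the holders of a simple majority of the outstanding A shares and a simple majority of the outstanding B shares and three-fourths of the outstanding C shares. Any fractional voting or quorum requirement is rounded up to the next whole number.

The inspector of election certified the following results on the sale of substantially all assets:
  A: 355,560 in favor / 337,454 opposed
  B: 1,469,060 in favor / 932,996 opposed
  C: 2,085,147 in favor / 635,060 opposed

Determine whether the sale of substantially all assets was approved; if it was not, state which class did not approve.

Not approved — the C shares did not give the required vote.

A: a majority of 711062 is 355532; 355,532 required, 355,560 in favor — approved.
B: a majority of 2936703 is 1468352; 1,468,352 required, 1,469,060 in favor — approved.
C: 3/4 of 2781374 = 2086030.50, rounded up to 2086031; 2,086,031 required, 2,085,147 in favor — not approved.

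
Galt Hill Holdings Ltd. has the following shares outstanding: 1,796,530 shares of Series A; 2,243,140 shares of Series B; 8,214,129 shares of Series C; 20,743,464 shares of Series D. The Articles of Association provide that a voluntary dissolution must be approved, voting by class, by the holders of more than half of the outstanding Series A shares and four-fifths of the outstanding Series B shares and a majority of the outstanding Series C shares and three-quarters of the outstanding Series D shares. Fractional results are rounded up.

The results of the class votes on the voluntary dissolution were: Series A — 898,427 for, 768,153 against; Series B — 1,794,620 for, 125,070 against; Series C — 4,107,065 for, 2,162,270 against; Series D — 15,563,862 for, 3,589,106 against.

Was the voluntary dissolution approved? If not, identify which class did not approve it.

Series A: a majority of 1796530 is 898266; 898,266 required, 898,427 in favor — approved.
Series B: 4/5 of 2243140 = 1794512; 1,794,512 required, 1,794,620 in favor — approved.
Series C: a majority of 8214129 is 4107065; 4,107,065 required, 4,107,065 in favor — approved.
Series D: 3/4 of 20743464 = 15557598; 15,557,598 required, 15,563,862 in favor — approved.

Approved — every class gave the required vote.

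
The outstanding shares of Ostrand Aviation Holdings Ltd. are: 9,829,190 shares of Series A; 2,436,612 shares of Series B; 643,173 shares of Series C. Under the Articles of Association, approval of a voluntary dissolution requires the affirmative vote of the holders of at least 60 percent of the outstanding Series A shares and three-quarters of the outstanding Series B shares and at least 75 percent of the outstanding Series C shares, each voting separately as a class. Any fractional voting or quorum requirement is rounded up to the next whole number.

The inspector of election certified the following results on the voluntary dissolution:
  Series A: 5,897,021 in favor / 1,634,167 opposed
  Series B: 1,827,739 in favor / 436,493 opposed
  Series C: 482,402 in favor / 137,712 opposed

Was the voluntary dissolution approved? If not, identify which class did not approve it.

Series A: 3/5 of 9829190 = 5897514; 5,897,514 required, 5,897,021 in favor — not approved.
Series B: 3/4 of 2436612 = 1827459; 1,827,459 required, 1,827,739 in favor — approved.
Series C: 3/4 of 643173 = 482379.75, rounded up to 482380; 482,380 required, 482,402 in favor — approved.

Not approved — the Series A shares did not give the required vote.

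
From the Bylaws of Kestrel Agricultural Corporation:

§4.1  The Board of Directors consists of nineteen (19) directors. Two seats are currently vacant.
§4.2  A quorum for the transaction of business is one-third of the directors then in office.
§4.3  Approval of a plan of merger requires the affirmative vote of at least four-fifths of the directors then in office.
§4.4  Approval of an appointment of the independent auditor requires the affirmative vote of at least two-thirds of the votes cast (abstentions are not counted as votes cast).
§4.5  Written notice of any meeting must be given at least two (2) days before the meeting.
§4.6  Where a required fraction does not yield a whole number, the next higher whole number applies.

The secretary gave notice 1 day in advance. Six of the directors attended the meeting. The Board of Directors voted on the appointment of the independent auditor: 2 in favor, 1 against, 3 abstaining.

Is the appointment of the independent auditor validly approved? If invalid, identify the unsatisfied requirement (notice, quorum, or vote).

Invalid — notice requirement not satisfied.

Notice: 1 day given; 2 required (1 < 2). Not satisfied.
Quorum: 6 present; quorum is 6. Satisfied.
Vote: the appointment of the independent auditor requires two-thirds of the votes cast (6 present − 3 abstaining = 3). 2/3 of 3 = 2, so 2 affirmative votes are needed; 2 voted in favor. Satisfied.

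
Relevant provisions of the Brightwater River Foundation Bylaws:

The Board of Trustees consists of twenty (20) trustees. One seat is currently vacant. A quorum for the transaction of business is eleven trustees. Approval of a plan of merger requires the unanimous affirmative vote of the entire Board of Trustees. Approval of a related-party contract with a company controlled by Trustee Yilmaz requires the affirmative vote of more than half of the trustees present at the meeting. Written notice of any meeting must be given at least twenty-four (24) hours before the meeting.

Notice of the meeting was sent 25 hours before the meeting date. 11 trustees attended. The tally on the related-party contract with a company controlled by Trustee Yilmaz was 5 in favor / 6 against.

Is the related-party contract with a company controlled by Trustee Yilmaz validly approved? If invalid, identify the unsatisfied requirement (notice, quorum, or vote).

Invalid — vote requirement not satisfied.

Notice: 25 hours given; 24 required (25 ≥ 24). Satisfied.
Quorum: 11 present; quorum is 11. Satisfied.
Vote: the related-party contract with a company controlled by Trustee Yilmaz requires a majority of the trustees present (11). A majority of 11 is 6, so 6 affirmative votes are needed; 5 voted in favor. Not satisfied.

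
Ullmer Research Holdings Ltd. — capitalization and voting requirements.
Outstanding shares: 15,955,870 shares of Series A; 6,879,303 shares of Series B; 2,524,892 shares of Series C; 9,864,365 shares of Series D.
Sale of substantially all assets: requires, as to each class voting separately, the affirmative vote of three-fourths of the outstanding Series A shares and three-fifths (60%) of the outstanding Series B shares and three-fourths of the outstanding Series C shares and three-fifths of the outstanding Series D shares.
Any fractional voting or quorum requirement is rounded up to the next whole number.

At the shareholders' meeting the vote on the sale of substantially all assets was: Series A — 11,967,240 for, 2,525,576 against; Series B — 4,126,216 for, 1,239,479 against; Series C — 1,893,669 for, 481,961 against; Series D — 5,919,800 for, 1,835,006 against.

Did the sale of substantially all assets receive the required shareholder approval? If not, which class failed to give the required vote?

Not approved — the Series B shares did not give the required vote.

Series A: 3/4 of 15955870 = 11966902.50, rounded up to 11966903; 11,966,903 required, 11,967,240 in favor — approved.
Series B: 3/5 of 6879303 = 4127581.80, rounded up to 4127582; 4,127,582 required, 4,126,216 in favor — not approved.
Series C: 3/4 of 2524892 = 1893669; 1,893,669 required, 1,893,669 in favor — approved.
Series D: 3/5 of 9864365 = 5918619; 5,918,619 required, 5,919,800 in favor — approved.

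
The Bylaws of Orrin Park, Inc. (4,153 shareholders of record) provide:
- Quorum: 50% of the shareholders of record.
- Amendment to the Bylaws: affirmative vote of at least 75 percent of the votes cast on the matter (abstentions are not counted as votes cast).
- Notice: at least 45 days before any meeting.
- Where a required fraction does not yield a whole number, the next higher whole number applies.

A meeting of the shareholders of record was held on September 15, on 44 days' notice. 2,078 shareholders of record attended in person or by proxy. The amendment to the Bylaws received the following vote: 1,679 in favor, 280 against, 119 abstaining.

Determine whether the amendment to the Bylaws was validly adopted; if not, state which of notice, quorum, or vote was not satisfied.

Invalid — notice requirement not satisfied.

Notice: 44 days given; 45 required. Not satisfied.
Quorum: 50% of 4,153 = 2,076.50, rounded up to 2,077; 2,078 present. Satisfied.
Vote: requires three-fourths of the votes cast (2,078 − 119 abstaining = 1,959); 3/4 of 1959 = 1469.25, rounded up to 1470, so 1,470 needed; 1,679 in favor. Satisfied.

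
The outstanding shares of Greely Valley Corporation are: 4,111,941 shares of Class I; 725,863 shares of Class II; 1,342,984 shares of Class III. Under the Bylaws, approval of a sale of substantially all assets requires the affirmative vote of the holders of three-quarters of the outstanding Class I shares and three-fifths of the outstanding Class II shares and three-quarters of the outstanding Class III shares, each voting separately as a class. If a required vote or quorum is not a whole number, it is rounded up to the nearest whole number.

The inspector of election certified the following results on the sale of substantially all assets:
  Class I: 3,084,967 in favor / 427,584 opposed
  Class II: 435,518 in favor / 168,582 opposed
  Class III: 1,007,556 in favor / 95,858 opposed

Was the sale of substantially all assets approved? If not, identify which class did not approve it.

Class I: 3/4 of 4111941 = 3083955.75, rounded up to 3083956; 3,083,956 required, 3,084,967 in favor — approved.
Class II: 3/5 of 725863 = 435517.80, rounded up to 435518; 435,518 required, 435,518 in favor — approved.
Class III: 3/4 of 1342984 = 1007238; 1,007,238 required, 1,007,556 in favor — approved.

Approved — every class gave the required vote.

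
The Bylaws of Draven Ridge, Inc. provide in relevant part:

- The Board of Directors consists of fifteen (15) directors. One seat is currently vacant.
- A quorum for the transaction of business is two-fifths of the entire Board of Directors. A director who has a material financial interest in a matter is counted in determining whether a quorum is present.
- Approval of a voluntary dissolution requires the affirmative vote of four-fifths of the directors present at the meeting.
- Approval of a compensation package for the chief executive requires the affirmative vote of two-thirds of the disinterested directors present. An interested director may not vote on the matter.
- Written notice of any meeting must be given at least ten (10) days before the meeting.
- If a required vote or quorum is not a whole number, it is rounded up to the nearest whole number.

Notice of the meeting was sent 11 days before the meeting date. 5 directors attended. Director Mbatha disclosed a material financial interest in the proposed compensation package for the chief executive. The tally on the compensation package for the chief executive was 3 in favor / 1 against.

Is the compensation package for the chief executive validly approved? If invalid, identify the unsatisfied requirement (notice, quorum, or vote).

Notice: 11 days given; 10 required (11 ≥ 10). Satisfied.
Quorum: 5 present (interested directors count toward quorum); quorum is 6. Not satisfied.
Vote: the compensation package for the chief executive requires two-thirds of the disinterested directors present (5 − 1 = 4). 2/3 of 4 = 2.67, rounded up to 3, so 3 affirmative votes are needed; 3 voted in favor. Satisfied. (Moot — without a quorum no business can be validly transacted.)

Invalid — quorum requirement not satisfied.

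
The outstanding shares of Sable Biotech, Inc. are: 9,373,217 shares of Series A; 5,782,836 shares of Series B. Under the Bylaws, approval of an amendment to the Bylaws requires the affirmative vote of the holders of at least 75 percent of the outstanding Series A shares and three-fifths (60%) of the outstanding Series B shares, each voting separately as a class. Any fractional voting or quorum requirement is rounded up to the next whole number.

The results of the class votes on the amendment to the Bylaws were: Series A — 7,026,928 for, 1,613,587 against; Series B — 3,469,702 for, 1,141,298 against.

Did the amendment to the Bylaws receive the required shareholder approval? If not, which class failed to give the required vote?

Series A: 3/4 of 9373217 = 7029912.75, rounded up to 7029913; 7,029,913 required, 7,026,928 in favor — not approved.
Series B: 3/5 of 5782836 = 3469701.60, rounded up to 3469702; 3,469,702 required, 3,469,702 in favor — approved.

Not approved — the Series A shares did not give the required vote.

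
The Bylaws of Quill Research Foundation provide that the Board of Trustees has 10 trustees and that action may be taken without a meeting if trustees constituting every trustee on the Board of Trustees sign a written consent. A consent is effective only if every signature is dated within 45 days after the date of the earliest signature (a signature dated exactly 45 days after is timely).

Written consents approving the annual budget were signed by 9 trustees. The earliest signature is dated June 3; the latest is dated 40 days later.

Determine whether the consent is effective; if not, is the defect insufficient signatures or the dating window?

Signatures required: every one of 10 — unanimous means all 10, so 10 needed; 9 signed. Insufficient.
Dating window: the latest signature is 40 days after the earliest; the limit is 45 days. Within the window.

Not effective — insufficient signatures.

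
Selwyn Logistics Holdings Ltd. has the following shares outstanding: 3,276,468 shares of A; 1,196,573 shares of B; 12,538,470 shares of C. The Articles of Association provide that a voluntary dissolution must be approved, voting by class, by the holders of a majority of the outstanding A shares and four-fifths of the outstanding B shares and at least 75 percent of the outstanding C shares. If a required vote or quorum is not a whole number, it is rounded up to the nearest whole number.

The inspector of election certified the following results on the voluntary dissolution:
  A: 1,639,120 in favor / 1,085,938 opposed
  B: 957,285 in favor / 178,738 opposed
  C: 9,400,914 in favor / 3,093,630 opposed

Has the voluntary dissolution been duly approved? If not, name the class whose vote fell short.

A: a majority of 3276468 is 1638235; 1,638,235 required, 1,639,120 in favor — approved.
B: 4/5 of 1196573 = 957258.40, rounded up to 957259; 957,259 required, 957,285 in favor — approved.
C: 3/4 of 12538470 = 9403852.50, rounded up to 9403853; 9,403,853 required, 9,400,914 in favor — not approved.

Not approved — the C shares did not give the required vote.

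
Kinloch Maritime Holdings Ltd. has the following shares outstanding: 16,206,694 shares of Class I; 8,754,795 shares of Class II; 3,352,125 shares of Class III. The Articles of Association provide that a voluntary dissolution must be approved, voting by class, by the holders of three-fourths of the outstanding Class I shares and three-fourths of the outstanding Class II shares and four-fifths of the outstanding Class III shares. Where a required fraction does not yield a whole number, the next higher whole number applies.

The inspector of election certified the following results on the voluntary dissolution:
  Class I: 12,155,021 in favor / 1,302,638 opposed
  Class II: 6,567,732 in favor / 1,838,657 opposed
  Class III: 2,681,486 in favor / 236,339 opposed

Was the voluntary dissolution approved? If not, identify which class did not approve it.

Not approved — the Class III shares did not give the required vote.

Class I: 3/4 of 16206694 = 12155020.50, rounded up to 12155021; 12,155,021 required, 12,155,021 in favor — approved.
Class II: 3/4 of 8754795 = 6566096.25, rounded up to 6566097; 6,566,097 required, 6,567,732 in favor — approved.
Class III: 4/5 of 3352125 = 2681700; 2,681,700 required, 2,681,486 in favor — not approved.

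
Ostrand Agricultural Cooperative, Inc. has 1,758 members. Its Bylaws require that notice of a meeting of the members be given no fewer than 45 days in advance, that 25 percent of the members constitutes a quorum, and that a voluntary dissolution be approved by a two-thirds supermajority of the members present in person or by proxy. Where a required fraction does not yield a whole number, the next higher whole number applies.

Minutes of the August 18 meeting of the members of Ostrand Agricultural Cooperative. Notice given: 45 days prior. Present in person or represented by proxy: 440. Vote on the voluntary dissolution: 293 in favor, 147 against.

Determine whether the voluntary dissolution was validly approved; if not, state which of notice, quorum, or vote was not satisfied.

Notice: 45 days given; 45 required. Satisfied.
Quorum: 25% of 1,758 = 439.50, rounded up to 440; 440 present. Satisfied.
Vote: requires two-thirds of those present (440); 2/3 of 440 = 293.33, rounded up to 294, so 294 needed; 293 in favor. Not satisfied.

Invalid — vote requirement not satisfied.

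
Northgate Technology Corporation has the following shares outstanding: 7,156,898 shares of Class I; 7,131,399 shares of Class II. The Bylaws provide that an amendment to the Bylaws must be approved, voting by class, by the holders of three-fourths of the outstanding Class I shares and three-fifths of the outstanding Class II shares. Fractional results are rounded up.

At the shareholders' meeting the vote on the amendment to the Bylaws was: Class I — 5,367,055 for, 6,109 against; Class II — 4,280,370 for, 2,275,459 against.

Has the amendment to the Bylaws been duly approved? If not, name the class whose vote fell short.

Not approved — the Class I shares did not give the required vote.

Class I: 3/4 of 7156898 = 5367673.50, rounded up to 5367674; 5,367,674 required, 5,367,055 in favor — not approved.
Class II: 3/5 of 7131399 = 4278839.40, rounded up to 4278840; 4,278,840 required, 4,280,370 in favor — approved.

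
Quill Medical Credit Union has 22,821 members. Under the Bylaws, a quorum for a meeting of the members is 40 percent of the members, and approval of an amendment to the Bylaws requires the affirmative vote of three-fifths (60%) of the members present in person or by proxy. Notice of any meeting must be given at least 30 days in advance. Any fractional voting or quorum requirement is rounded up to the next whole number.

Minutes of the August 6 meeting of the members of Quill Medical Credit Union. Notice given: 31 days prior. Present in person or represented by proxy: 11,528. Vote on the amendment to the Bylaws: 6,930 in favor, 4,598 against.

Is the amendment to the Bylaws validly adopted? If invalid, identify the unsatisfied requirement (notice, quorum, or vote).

Valid — all requirements satisfied.

Notice: 31 days given; 30 required. Satisfied.
Quorum: 40% of 22,821 = 9,128.40, rounded up to 9,129; 11,528 present. Satisfied.
Vote: requires three-fifths of those present (11,528); 3/5 of 11528 = 6916.80, rounded up to 6917, so 6,917 needed; 6,930 in favor. Satisfied.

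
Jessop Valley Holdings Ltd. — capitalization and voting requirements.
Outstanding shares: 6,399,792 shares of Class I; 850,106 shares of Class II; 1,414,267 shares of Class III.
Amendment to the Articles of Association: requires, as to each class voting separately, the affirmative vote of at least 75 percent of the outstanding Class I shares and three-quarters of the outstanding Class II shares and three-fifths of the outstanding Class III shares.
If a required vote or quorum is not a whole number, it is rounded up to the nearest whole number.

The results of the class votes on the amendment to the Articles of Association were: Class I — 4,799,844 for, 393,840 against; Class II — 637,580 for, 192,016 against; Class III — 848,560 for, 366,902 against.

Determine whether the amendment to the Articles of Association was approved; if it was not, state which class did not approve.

Class I: 3/4 of 6399792 = 4799844; 4,799,844 required, 4,799,844 in favor — approved.
Class II: 3/4 of 850106 = 637579.50, rounded up to 637580; 637,580 required, 637,580 in favor — approved.
Class III: 3/5 of 1414267 = 848560.20, rounded up to 848561; 848,561 required, 848,560 in favor — not approved.

Not approved — the Class III shares did not give the required vote.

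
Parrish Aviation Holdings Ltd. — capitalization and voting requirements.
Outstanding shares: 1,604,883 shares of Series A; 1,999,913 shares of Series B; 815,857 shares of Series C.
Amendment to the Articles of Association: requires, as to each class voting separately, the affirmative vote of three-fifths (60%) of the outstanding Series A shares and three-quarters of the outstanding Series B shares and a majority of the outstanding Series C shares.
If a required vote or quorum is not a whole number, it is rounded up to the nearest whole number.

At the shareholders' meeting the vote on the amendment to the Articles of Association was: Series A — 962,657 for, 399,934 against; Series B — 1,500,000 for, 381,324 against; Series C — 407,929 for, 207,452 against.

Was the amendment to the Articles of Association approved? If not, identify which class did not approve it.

Series A: 3/5 of 1604883 = 962929.80, rounded up to 962930; 962,930 required, 962,657 in favor — not approved.
Series B: 3/4 of 1999913 = 1499934.75, rounded up to 1499935; 1,499,935 required, 1,500,000 in favor — approved.
Series C: a majority of 815857 is 407929; 407,929 required, 407,929 in favor — approved.

Not approved — the Series A shares did not give the required vote.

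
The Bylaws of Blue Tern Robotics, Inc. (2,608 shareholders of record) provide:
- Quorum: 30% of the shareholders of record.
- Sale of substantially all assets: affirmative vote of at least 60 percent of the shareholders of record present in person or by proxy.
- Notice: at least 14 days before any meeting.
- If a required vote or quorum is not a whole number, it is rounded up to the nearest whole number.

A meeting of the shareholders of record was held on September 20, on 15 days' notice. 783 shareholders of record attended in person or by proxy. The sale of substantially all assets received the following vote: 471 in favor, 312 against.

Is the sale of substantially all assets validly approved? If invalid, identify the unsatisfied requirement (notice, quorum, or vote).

Notice: 15 days given; 14 required. Satisfied.
Quorum: 30% of 2,608 = 782.40, rounded up to 783; 783 present. Satisfied.
Vote: requires three-fifths of those present (783); 3/5 of 783 = 469.80, rounded up to 470, so 470 needed; 471 in favor. Satisfied.

Valid — all requirements satisfied.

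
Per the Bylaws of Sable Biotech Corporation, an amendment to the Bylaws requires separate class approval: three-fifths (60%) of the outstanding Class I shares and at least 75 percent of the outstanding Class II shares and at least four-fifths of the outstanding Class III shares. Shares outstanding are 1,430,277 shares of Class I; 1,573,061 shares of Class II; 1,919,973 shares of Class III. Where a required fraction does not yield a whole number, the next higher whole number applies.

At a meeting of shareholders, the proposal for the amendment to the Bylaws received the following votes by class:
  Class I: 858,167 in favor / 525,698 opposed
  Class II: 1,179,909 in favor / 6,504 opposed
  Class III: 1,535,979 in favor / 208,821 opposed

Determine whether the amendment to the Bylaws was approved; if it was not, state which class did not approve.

Class I: 3/5 of 1430277 = 858166.20, rounded up to 858167; 858,167 required, 858,167 in favor — approved.
Class II: 3/4 of 1573061 = 1179795.75, rounded up to 1179796; 1,179,796 required, 1,179,909 in favor — approved.
Class III: 4/5 of 1919973 = 1535978.40, rounded up to 1535979; 1,535,979 required, 1,535,979 in favor — approved.

Approved — every class gave the required vote.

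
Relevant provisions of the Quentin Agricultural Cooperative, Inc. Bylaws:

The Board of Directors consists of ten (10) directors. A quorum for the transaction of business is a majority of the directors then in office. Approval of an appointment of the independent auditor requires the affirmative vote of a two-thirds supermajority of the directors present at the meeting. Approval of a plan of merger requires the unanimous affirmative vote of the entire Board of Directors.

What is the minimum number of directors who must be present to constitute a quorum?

6

A majority of 10 is 6.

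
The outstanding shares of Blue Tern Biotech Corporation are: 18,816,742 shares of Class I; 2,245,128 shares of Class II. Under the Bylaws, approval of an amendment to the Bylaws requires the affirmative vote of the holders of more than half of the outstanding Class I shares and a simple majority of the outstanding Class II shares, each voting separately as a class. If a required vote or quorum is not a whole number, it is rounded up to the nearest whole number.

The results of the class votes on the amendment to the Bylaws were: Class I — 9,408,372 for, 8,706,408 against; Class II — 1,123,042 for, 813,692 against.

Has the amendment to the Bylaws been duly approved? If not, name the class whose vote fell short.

Class I: a majority of 18816742 is 9408372; 9,408,372 required, 9,408,372 in favor — approved.
Class II: a majority of 2245128 is 1122565; 1,122,565 required, 1,123,042 in favor — approved.

Approved — every class gave the required vote.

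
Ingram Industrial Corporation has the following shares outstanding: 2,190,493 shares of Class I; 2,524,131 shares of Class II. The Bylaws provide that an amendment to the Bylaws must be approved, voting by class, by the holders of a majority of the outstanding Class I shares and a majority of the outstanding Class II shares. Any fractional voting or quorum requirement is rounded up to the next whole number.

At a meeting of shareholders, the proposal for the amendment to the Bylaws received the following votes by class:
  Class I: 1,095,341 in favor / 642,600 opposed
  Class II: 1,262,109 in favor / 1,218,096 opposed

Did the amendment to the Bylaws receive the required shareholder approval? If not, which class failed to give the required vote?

Approved — every class gave the required vote.

Class I: a majority of 2190493 is 1095247; 1,095,247 required, 1,095,341 in favor — approved.
Class II: a majority of 2524131 is 1262066; 1,262,066 required, 1,262,109 in favor — approved.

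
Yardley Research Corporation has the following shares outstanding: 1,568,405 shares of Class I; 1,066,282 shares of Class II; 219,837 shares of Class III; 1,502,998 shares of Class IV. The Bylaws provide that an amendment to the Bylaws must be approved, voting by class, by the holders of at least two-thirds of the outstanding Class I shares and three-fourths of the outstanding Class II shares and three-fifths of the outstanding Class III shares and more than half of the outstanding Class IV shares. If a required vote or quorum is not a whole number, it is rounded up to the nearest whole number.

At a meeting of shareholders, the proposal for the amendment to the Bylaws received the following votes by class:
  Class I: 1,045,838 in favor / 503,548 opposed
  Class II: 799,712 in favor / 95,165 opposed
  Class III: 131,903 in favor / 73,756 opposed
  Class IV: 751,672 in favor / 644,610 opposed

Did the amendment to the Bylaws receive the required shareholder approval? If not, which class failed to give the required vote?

Approved — every class gave the required vote.

Class I: 2/3 of 1568405 = 1045603.33, rounded up to 1045604; 1,045,604 required, 1,045,838 in favor — approved.
Class II: 3/4 of 1066282 = 799711.50, rounded up to 799712; 799,712 required, 799,712 in favor — approved.
Class III: 3/5 of 219837 = 131902.20, rounded up to 131903; 131,903 required, 131,903 in favor — approved.
Class IV: a majority of 1502998 is 751500; 751,500 required, 751,672 in favor — approved.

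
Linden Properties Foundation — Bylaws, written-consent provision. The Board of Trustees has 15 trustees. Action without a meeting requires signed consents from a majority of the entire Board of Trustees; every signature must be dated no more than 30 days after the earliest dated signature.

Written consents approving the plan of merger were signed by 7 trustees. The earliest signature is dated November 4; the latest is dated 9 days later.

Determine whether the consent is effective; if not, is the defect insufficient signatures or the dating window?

Signatures required: a majority of 15 — a majority of 15 is 8, so 8 needed; 7 signed. Insufficient.
Dating window: the latest signature is 9 days after the earliest; the limit is 30 days. Within the window.

Not effective — insufficient signatures.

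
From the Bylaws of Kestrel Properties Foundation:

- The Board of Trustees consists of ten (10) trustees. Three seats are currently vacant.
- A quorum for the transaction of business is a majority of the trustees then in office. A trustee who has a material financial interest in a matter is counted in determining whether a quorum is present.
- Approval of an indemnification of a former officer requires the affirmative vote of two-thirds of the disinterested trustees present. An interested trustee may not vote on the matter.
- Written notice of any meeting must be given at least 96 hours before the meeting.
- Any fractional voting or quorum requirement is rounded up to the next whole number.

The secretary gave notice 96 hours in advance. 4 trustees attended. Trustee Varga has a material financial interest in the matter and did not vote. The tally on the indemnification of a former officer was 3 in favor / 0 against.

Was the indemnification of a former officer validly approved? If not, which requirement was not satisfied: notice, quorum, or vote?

Valid — all requirements satisfied.

Notice: 96 hours given; 96 required (96 ≥ 96). Satisfied.
Quorum: 4 present (interested trustees count toward quorum); quorum is 4. Satisfied.
Vote: the indemnification of a former officer requires two-thirds of the disinterested trustees present (4 − 1 = 3). 2/3 of 3 = 2, so 2 affirmative votes are needed; 3 voted in favor. Satisfied.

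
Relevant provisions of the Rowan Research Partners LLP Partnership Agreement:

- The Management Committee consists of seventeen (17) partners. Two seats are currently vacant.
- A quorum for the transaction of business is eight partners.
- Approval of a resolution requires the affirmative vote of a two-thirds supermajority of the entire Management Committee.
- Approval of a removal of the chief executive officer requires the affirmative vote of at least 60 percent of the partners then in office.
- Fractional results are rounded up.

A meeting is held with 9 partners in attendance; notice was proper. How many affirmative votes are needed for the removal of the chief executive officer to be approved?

The removal of the chief executive officer requires three-fifths of the partners then in office (15).
3/5 of 15 = 9.

9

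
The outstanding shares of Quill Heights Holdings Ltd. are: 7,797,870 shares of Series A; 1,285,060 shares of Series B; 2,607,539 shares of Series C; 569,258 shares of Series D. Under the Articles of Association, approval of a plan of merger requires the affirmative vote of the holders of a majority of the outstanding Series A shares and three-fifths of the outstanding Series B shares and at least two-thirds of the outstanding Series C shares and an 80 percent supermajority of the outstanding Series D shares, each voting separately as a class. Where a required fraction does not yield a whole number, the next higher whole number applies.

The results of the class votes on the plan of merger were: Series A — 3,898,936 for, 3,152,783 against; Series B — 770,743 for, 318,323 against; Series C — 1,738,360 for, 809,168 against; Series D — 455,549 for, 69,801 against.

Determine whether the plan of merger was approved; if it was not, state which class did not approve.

Series A: a majority of 7797870 is 3898936; 3,898,936 required, 3,898,936 in favor — approved.
Series B: 3/5 of 1285060 = 771036; 771,036 required, 770,743 in favor — not approved.
Series C: 2/3 of 2607539 = 1738359.33, rounded up to 1738360; 1,738,360 required, 1,738,360 in favor — approved.
Series D: 4/5 of 569258 = 455406.40, rounded up to 455407; 455,407 required, 455,549 in favor — approved.

Not approved — the Series B shares did not give the required vote.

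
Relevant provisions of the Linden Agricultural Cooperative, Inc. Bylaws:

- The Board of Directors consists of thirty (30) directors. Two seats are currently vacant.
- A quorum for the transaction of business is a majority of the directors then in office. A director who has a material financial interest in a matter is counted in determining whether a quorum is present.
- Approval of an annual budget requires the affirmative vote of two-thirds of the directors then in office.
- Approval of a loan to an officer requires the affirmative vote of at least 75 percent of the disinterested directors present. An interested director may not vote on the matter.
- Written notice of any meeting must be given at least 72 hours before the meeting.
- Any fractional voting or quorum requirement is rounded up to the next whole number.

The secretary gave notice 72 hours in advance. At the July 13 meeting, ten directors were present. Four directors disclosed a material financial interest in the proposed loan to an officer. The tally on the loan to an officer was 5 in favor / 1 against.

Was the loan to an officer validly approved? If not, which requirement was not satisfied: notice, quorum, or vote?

Notice: 72 hours given; 72 required (72 ≥ 72). Satisfied.
Quorum: 10 present (interested directors count toward quorum); quorum is 15. Not satisfied.
Vote: the loan to an officer requires three-fourths of the disinterested directors present (10 − 4 = 6). 3/4 of 6 = 4.50, rounded up to 5, so 5 affirmative votes are needed; 5 voted in favor. Satisfied. (Moot — without a quorum no business can be validly transacted.)

Invalid — quorum requirement not satisfied.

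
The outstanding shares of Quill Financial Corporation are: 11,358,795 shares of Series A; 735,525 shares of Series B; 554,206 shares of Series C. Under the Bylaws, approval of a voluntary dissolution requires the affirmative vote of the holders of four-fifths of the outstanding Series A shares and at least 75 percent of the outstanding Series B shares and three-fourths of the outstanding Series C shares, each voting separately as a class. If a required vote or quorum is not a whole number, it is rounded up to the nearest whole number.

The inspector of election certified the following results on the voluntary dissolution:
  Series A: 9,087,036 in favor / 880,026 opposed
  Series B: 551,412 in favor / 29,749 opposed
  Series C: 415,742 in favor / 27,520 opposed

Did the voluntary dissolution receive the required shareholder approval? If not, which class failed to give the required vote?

Series A: 4/5 of 11358795 = 9087036; 9,087,036 required, 9,087,036 in favor — approved.
Series B: 3/4 of 735525 = 551643.75, rounded up to 551644; 551,644 required, 551,412 in favor — not approved.
Series C: 3/4 of 554206 = 415654.50, rounded up to 415655; 415,655 required, 415,742 in favor — approved.

Not approved — the Series B shares did not give the required vote.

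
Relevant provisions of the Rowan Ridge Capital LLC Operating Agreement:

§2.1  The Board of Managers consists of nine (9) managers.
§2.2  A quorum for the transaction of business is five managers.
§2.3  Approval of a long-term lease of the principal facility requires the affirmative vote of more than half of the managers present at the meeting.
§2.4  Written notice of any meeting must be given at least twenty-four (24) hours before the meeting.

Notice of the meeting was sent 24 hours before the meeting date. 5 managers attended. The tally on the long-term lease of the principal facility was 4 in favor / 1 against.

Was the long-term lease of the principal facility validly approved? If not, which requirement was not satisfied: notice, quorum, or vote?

Valid — all requirements satisfied.

Notice: 24 hours given; 24 required (24 ≥ 24). Satisfied.
Quorum: 5 present; quorum is 5. Satisfied.
Vote: the long-term lease of the principal facility requires a majority of the managers present (5). A majority of 5 is 3, so 3 affirmative votes are needed; 4 voted in favor. Satisfied.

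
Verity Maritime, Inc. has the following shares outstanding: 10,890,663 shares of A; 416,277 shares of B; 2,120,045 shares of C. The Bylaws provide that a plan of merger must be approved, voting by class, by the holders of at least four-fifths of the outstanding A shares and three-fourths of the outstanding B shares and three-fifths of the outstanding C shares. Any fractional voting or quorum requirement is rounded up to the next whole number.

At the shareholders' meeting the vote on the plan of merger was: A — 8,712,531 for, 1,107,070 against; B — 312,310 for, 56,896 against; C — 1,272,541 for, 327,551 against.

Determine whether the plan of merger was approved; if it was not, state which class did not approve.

A: 4/5 of 10890663 = 8712530.40, rounded up to 8712531; 8,712,531 required, 8,712,531 in favor — approved.
B: 3/4 of 416277 = 312207.75, rounded up to 312208; 312,208 required, 312,310 in favor — approved.
C: 3/5 of 2120045 = 1272027; 1,272,027 required, 1,272,541 in favor — approved.

Approved — every class gave the required vote.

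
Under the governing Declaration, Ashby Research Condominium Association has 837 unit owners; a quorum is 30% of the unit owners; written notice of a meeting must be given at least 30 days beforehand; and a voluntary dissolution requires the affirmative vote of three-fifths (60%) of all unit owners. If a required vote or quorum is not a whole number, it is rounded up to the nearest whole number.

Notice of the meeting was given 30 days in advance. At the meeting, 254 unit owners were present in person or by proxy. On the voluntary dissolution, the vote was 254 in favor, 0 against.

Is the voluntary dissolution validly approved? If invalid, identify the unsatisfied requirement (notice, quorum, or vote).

Invalid — vote requirement not satisfied.

Notice: 30 days given; 30 required. Satisfied.
Quorum: 30% of 837 = 251.10, rounded up to 252; 254 present. Satisfied.
Vote: requires three-fifths of all unit owners (837); 3/5 of 837 = 502.20, rounded up to 503, so 503 needed; 254 in favor. Not satisfied.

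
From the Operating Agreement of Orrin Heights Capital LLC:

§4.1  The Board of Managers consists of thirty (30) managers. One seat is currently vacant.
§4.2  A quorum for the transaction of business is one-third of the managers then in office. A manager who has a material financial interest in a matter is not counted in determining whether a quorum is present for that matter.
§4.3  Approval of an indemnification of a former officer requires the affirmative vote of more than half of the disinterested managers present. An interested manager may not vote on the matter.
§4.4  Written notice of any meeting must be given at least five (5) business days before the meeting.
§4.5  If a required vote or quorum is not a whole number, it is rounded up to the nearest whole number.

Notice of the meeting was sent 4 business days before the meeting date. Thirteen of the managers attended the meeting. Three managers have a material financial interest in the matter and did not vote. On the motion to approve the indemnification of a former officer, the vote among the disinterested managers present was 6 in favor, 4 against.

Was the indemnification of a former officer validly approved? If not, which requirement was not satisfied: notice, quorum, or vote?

Notice: 4 business days given; 5 required (4 < 5). Not satisfied.
Quorum: 13 present, but the 3 interested managers do not count, leaving 10. Quorum is 10. Satisfied.
Vote: the indemnification of a former officer requires a majority of the disinterested managers present (13 − 3 = 10). A majority of 10 is 6, so 6 affirmative votes are needed; 6 voted in favor. Satisfied.

Invalid — notice requirement not satisfied.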